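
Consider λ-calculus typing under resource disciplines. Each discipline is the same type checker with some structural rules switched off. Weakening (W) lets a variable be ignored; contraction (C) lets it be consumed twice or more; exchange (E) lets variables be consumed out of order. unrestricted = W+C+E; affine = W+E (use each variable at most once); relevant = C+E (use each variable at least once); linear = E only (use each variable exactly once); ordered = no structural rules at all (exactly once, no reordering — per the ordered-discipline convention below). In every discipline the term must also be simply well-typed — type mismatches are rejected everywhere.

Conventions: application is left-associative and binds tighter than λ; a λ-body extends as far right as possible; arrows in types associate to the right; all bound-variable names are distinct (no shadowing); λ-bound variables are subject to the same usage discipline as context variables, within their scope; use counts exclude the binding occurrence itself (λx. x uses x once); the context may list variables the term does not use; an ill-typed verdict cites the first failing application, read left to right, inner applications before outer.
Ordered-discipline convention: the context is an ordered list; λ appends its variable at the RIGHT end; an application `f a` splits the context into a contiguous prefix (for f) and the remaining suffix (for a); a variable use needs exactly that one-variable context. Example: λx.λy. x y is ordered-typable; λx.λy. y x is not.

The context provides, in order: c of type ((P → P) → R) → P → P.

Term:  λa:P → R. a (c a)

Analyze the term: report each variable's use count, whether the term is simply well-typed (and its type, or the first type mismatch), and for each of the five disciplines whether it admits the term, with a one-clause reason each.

use counts: c=1, a (λ-bound)=2
left-to-right use order: a, c, a
typing: ill-typed: an argument P → R mismatches the expected (P → P) → R
ordered: ✗, a type mismatch blocks all five
linear: ✗, the type mismatch rejects it
affine: ✗, not simply typable
relevant: ✗, fails simple typing
unrestricted: ✗, a type mismatch blocks all five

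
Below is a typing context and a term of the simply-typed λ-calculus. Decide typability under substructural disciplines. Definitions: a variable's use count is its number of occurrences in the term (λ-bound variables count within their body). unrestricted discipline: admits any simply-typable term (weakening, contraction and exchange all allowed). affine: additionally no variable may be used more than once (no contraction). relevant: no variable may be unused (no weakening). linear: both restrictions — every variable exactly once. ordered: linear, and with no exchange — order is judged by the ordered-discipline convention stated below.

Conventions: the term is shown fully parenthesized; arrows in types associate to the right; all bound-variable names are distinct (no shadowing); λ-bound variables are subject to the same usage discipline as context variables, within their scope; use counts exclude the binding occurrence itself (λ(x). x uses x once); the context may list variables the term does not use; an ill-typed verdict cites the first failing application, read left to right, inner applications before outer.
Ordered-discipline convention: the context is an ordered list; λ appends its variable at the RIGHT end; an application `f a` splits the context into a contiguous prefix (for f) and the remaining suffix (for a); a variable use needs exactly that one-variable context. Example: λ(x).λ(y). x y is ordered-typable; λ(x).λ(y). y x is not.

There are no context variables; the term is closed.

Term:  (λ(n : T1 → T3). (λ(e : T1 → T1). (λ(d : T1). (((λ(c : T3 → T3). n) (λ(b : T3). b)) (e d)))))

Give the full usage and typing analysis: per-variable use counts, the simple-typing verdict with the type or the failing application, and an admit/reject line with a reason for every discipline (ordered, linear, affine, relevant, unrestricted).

counts: n (λ-bound) ×1; e (λ-bound) ×1; d (λ-bound) ×1; c (λ-bound) ×0; b (λ-bound) ×1
use order (left to right): n, b, e, d
typing: well-typed — term : (T1 → T3) → (T1 → T1) → T1 → T3
ordered: ✗, unused: c — weakening required
linear: ✗, unused: c — weakening required
affine: ✓, at most one use each (n, e, d, c, b)
relevant: ✗, unused: c — weakening required
unrestricted: ✓, well-typed at (T1 → T3) → (T1 → T1) → T1 → T3; no restrictions here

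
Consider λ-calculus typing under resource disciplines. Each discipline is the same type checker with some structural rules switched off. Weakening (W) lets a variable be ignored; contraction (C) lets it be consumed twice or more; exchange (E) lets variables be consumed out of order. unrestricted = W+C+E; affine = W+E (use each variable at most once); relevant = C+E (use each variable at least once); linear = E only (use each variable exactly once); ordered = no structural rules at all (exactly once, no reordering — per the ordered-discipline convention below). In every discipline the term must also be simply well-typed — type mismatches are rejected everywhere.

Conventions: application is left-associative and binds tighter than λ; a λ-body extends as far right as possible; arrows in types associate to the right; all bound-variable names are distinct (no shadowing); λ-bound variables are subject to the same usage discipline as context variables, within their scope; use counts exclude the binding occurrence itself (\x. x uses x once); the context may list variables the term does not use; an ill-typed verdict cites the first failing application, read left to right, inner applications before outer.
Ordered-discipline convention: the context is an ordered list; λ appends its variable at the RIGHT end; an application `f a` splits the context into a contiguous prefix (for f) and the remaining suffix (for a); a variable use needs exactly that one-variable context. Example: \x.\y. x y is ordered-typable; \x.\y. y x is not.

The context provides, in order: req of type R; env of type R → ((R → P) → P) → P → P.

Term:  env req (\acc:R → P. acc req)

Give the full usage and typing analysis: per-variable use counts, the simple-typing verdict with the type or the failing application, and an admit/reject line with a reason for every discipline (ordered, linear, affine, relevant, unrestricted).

variable uses: req: 2; env: 1; acc [bound]: 1
left-to-right use order: env, req, acc, req
typing: well-typed — term : P → P
ordered: ✗ — needs contraction — req ×2
linear: ✗ — needs contraction — req ×2
affine: ✗ — needs contraction — req ×2
relevant: ✓ — every one of req, env, acc appears
unrestricted: ✓ — typability at P → P is all that's needed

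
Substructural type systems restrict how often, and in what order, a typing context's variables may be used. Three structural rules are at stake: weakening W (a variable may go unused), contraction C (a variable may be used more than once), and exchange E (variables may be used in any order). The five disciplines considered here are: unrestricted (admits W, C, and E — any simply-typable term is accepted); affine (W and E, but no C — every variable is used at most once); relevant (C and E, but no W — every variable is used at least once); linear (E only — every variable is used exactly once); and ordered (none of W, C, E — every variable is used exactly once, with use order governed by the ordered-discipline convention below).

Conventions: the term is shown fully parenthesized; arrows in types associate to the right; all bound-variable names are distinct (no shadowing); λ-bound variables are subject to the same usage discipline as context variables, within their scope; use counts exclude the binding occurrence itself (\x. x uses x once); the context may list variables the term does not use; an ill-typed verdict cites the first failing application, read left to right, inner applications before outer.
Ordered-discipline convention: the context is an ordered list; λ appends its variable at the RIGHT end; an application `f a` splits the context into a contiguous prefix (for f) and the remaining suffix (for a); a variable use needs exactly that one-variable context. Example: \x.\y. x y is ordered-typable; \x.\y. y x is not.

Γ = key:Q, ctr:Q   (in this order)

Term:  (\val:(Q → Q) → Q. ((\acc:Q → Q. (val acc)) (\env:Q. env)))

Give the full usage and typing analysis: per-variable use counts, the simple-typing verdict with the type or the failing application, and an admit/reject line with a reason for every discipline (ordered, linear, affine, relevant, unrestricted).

use counts: key: 0×, ctr: 0×, val (bound): 1×, acc (bound): 1×, env (bound): 1×
uses in reading order: val, acc, env
typing: well-typed — term : ((Q → Q) → Q) → Q
ordered ✗ (key, ctr never used (weakening))
linear ✗ (key, ctr never used (weakening))
affine ✓ (key, ctr, val, acc, env: no repeats, contraction unneeded)
relevant ✗ (key, ctr never used (weakening))
unrestricted ✓ (well-typed at ((Q → Q) → Q) → Q; no restrictions here)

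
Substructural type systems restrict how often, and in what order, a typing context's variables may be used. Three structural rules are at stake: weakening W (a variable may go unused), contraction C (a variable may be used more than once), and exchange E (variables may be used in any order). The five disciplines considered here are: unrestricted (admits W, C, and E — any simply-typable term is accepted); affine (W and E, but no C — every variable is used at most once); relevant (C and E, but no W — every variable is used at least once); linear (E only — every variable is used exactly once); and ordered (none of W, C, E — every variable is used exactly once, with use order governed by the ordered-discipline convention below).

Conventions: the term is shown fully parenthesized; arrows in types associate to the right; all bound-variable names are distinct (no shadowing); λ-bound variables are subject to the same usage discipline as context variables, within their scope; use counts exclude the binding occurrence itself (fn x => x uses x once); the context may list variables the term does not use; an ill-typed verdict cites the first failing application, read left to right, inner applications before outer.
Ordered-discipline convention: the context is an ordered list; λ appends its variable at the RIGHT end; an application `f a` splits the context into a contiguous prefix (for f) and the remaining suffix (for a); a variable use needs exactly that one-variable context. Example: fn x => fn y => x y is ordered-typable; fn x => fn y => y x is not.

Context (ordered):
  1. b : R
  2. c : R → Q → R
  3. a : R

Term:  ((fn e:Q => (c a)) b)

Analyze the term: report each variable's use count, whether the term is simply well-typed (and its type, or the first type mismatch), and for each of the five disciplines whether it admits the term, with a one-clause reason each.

counts: b ×1, c ×1, a ×1, e [bound] ×0
order of uses: c, a, b
typing: ill-typed: a function awaiting Q gets R
ordered: ✗, not simply typable
linear: ✗, fails simple typing
affine: ✗, a type mismatch blocks all five
relevant: ✗, the type mismatch rejects it
unrestricted: ✗, not simply typable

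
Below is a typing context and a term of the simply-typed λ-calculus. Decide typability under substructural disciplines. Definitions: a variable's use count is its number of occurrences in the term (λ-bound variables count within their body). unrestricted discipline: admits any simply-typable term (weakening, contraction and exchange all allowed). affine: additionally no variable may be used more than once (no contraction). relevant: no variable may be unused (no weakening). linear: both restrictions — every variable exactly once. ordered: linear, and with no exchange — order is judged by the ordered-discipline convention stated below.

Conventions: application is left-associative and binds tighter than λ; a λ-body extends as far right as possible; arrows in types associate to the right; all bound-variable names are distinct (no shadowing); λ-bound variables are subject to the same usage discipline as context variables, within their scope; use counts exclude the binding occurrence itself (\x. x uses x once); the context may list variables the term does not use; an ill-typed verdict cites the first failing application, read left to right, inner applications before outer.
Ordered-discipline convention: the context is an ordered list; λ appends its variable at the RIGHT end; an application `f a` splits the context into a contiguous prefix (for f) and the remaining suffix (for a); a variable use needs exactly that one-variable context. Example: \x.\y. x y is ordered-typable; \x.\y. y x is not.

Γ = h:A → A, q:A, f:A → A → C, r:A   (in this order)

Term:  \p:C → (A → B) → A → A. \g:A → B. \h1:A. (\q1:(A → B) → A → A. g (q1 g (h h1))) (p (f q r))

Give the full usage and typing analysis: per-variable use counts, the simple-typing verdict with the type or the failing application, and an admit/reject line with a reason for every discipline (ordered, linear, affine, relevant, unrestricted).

usage: h ×1, q ×1, f ×1, r ×1, p [bound] ×1, g [bound] ×2, h1 [bound] ×1, q1 [bound] ×1
uses in reading order: g, q1, g, h, h1, p, f, q, r
typing: well-typed at (C → (A → B) → A → A) → (A → B) → A → B
ordered ✗ (g ×2 used more than once (contraction))
linear ✗ (g ×2 used more than once (contraction))
affine ✗ (g ×2 used more than once (contraction))
relevant ✓ (none of h, q, f, r, p, g, h1, q1 goes unused)
unrestricted ✓ (type-checks ((C → (A → B) → A → A) → (A → B) → A → B) and nothing is barred)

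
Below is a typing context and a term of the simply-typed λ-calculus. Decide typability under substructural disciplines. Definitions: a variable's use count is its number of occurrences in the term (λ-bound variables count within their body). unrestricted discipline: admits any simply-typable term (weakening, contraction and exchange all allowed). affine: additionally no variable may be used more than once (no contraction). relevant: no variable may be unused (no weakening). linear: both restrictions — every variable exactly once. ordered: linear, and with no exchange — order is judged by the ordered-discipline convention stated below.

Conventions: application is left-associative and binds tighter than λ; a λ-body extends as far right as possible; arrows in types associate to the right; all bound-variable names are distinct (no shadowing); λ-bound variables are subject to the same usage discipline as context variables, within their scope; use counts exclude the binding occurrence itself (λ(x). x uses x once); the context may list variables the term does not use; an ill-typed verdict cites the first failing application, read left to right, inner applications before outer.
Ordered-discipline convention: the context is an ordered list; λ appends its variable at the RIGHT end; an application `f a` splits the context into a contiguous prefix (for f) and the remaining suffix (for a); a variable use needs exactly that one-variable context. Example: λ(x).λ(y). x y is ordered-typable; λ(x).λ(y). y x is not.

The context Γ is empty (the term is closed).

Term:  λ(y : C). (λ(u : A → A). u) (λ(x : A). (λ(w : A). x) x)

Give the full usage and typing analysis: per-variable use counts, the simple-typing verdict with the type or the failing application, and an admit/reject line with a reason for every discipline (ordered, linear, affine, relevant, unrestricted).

variable uses: y [bound] ×0; u [bound] ×1; x [bound] ×2; w [bound] ×0
use order (left to right): u, x, x
typing: well-typed at C → A → A
ordered: ✗, uses contraction: x ×2; y, w left unused
linear: ✗, uses contraction: x ×2; y, w left unused
affine: ✗, uses contraction: x ×2
relevant: ✗, y, w left unused
unrestricted: ✓, well-typed at C → A → A; no restrictions here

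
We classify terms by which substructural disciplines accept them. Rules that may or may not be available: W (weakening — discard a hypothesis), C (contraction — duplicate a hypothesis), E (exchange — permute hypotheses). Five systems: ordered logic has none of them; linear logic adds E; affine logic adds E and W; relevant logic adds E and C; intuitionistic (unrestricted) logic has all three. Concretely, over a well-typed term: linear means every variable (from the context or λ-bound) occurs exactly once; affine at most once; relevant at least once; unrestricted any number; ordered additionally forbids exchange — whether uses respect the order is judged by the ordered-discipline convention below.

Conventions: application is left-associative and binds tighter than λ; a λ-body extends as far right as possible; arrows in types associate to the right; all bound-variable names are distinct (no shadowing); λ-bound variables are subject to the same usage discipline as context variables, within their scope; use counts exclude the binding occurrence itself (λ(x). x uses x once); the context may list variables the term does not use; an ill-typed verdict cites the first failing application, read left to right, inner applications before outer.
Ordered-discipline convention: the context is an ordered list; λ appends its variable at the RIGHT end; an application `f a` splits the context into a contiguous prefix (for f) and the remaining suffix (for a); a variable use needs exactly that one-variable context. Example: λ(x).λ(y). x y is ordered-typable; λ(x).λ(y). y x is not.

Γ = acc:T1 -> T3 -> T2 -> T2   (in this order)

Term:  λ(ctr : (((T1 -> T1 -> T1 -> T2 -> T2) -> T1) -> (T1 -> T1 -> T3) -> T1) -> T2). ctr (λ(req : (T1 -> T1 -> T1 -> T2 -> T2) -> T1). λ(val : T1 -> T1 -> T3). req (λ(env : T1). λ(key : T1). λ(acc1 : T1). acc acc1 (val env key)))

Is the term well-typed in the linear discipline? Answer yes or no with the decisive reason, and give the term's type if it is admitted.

yes — single use per variable (acc, ctr, req, val, env, key, acc1); term : ((((T1 -> T1 -> T1 -> T2 -> T2) -> T1) -> (T1 -> T1 -> T3) -> T1) -> T2) -> T2
variable uses: acc: 1; ctr [bound]: 1; req [bound]: 1; val [bound]: 1; env [bound]: 1; key [bound]: 1; acc1 [bound]: 1
use order (left to right): ctr, req, acc, acc1, val, env, key
typing: well-typed at ((((T1 -> T1 -> T1 -> T2 -> T2) -> T1) -> (T1 -> T1 -> T3) -> T1) -> T2) -> T2
across the five disciplines: ordered ✗, linear ✓, affine ✓, relevant ✓, unrestricted ✓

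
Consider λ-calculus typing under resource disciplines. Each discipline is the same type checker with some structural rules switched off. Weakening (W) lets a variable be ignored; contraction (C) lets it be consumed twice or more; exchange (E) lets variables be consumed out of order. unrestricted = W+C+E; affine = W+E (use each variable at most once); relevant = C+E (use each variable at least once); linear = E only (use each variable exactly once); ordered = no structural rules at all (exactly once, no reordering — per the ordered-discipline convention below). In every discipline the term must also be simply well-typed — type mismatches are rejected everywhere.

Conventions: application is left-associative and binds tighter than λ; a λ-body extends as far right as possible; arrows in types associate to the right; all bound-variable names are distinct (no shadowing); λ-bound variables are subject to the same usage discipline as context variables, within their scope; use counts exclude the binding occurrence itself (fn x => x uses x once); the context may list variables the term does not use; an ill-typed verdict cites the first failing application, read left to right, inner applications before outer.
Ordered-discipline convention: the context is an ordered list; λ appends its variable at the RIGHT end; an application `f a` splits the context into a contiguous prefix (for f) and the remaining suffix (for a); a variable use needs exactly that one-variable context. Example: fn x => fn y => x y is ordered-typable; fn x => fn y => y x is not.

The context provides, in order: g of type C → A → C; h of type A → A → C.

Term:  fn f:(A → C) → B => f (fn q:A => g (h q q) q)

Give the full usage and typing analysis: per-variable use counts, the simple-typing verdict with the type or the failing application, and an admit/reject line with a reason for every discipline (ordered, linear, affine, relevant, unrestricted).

variable uses: g=1, h=1, f (bound)=1, q (bound)=3
left-to-right use order: f, g, h, q, q, q
typing: well-typed at ((A → C) → B) → B
ordered ✗ (uses contraction: q ×3)
linear ✗ (uses contraction: q ×3)
affine ✗ (uses contraction: q ×3)
relevant ✓ (every one of g, h, f, q appears)
unrestricted ✓ (well-typed at ((A → C) → B) → B; no restrictions here)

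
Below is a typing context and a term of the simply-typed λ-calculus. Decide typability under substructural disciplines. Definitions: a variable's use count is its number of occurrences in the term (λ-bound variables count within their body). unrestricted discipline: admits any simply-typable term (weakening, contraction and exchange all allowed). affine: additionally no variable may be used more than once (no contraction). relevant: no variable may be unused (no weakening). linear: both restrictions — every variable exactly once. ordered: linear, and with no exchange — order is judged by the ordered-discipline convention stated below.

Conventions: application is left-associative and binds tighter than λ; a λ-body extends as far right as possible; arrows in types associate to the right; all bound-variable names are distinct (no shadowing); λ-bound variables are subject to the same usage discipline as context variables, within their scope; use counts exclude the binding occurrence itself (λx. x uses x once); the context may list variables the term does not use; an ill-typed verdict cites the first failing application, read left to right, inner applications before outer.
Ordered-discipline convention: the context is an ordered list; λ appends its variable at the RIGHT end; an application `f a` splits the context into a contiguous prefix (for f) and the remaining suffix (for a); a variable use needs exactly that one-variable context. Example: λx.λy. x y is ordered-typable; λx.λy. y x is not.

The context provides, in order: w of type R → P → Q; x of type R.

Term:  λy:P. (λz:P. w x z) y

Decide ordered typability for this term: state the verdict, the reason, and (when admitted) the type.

yes — w, x, y, z: once each, no exchange needed; term : P → Q
use counts: w=1, x=1, y [bound]=1, z [bound]=1
order of uses: w, x, z, y
typing: ✓ — P → Q
summary: ordered ✓ · linear ✓ · affine ✓ · relevant ✓ · unrestricted ✓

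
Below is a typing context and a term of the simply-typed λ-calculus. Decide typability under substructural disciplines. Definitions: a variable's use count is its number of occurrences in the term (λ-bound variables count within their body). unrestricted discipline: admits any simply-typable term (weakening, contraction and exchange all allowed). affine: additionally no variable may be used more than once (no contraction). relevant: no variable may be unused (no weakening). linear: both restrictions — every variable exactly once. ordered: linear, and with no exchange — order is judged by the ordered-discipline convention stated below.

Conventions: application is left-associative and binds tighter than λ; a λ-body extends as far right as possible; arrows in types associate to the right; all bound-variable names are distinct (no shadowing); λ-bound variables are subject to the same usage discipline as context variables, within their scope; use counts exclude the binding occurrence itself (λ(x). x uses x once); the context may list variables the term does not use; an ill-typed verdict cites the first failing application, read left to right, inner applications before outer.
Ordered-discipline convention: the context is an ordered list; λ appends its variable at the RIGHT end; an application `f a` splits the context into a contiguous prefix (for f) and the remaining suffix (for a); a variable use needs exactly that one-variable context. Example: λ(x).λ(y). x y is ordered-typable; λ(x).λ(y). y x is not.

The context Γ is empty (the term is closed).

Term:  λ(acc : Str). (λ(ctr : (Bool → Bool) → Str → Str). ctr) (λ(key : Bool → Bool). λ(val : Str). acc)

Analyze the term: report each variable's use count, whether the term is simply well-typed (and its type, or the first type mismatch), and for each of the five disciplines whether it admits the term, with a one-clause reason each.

variable uses: acc (λ-bound) ×1, ctr (λ-bound) ×1, key (λ-bound) ×0, val (λ-bound) ×0
use order (left to right): ctr, acc
typing: well-typed — term : Str → (Bool → Bool) → Str → Str
ordered: ✗ — key, val left unused
linear: ✗ — key, val left unused
affine: ✓ — no duplicate uses among acc, ctr, key, val
relevant: ✗ — key, val left unused
unrestricted: ✓ — well-typed at Str → (Bool → Bool) → Str → Str; no restrictions here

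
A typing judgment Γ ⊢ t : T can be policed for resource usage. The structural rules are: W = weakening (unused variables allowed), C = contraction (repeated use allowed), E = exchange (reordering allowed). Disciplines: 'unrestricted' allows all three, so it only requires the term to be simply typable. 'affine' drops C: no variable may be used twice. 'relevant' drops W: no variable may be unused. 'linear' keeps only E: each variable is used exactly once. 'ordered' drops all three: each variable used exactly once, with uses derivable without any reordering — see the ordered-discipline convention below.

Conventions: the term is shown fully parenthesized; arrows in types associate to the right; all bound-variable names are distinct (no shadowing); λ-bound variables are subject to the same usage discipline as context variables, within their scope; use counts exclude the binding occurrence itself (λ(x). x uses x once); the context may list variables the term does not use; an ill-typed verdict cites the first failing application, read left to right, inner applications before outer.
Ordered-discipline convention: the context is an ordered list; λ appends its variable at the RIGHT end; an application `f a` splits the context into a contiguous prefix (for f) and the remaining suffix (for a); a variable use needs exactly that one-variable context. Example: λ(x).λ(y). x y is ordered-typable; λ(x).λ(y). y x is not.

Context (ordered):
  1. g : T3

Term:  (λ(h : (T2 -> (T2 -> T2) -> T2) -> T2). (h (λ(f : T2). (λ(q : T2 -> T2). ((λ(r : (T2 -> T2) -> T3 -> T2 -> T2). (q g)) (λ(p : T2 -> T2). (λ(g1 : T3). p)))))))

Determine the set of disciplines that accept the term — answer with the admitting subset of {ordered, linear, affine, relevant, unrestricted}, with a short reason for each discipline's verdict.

accepted by: none
counts: g ×1; h [bound] ×1; f [bound] ×0; q [bound] ×1; r [bound] ×0; p [bound] ×1; g1 [bound] ×0
order of uses: h, q, g, p
typing: ill-typed: a function awaiting T2 gets T3
ordered: ✗, the type mismatch rejects it
linear: ✗, not simply typable
affine: ✗, fails simple typing
relevant: ✗, a type mismatch blocks all five
unrestricted: ✗, the type mismatch rejects it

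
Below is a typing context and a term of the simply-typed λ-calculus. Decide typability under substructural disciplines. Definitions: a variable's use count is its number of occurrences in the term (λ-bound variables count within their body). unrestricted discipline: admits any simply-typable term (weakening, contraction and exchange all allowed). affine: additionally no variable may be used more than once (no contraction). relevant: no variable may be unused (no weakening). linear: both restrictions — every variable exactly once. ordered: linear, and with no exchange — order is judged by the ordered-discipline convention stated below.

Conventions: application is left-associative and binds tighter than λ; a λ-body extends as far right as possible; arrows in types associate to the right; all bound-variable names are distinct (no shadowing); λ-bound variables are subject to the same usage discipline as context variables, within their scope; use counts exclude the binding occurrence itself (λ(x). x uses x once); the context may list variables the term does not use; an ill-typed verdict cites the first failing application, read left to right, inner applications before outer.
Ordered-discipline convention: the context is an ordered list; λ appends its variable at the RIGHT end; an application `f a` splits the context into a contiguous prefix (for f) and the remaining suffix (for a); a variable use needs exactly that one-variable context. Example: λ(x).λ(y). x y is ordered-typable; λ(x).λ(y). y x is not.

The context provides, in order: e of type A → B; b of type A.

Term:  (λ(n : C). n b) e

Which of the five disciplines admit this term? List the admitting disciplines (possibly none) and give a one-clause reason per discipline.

accepted by: none
use counts: e: 1; b: 1; n [bound]: 1
order of uses: n, b, e
typing: ill-typed: can't apply a value of type C
ordered: ✗, the type mismatch rejects it
linear: ✗, not simply typable
affine: ✗, fails simple typing
relevant: ✗, a type mismatch blocks all five
unrestricted: ✗, the type mismatch rejects it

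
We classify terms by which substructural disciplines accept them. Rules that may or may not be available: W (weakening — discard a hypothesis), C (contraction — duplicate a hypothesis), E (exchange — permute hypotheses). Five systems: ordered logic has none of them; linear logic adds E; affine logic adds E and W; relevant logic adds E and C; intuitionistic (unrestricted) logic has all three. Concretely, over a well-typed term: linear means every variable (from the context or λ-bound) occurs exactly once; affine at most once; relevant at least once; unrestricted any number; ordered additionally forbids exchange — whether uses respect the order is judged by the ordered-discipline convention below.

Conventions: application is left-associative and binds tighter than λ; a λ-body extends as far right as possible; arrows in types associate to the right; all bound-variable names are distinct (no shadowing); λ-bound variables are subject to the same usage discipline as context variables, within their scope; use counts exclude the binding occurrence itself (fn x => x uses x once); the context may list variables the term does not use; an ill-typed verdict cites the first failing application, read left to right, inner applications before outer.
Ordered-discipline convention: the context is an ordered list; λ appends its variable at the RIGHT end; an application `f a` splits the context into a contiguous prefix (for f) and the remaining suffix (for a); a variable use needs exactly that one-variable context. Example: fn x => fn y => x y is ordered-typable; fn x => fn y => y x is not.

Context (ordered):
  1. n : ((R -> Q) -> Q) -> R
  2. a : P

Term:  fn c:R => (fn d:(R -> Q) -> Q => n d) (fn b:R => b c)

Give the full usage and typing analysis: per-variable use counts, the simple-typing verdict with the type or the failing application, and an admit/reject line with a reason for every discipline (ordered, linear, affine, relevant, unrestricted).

variable uses: n: 1; a: 0; c (bound): 1; d (bound): 1; b (bound): 1
order of uses: n, d, b, c
typing: ill-typed: non-arrow in function slot: R
ordered ✗ (a type mismatch blocks all five)
linear ✗ (the type mismatch rejects it)
affine ✗ (not simply typable)
relevant ✗ (fails simple typing)
unrestricted ✗ (a type mismatch blocks all five)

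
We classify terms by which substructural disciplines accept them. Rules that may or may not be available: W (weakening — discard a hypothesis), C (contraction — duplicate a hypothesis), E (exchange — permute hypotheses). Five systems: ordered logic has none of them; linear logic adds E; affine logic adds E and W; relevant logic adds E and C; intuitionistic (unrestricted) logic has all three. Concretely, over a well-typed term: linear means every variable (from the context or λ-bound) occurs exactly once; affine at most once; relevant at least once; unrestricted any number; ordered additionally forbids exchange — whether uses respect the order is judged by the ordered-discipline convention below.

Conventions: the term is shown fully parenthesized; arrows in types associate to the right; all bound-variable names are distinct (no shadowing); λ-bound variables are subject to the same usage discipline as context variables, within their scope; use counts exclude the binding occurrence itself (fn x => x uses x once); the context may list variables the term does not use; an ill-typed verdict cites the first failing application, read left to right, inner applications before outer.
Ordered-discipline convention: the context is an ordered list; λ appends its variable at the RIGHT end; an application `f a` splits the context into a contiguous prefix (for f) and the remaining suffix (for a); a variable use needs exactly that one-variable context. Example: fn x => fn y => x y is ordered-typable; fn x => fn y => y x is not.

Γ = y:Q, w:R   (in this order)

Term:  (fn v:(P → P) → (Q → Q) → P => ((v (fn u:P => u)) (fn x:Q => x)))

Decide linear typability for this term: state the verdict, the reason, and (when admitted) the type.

no — y, w left unused
variable uses: y=0, w=0, v (bound)=1, u (bound)=1, x (bound)=1
order of uses: v, u, x
typing: the term checks, with type ((P → P) → (Q → Q) → P) → P
across the five disciplines: ordered ✗ · linear ✗ · affine ✓ · relevant ✗ · unrestricted ✓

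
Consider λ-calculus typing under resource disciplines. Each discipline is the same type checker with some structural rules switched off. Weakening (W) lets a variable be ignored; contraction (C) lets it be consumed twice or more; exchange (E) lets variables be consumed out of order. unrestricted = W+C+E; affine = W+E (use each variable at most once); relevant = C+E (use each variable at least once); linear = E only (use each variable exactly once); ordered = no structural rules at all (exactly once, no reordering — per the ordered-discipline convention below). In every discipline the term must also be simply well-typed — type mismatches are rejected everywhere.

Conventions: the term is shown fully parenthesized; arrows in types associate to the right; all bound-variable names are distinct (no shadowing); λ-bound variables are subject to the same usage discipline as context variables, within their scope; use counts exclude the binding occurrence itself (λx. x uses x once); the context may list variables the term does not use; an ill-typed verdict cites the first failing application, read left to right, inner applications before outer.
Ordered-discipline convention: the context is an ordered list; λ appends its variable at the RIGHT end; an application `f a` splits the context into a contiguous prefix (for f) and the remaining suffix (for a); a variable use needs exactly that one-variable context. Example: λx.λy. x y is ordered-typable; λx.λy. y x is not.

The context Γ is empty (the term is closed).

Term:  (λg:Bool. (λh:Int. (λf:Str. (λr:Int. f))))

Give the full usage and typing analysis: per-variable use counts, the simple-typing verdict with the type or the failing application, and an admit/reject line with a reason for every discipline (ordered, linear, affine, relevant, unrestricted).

counts: g (λ-bound): 0×, h (λ-bound): 0×, f (λ-bound): 1×, r (λ-bound): 0×
uses in reading order: f
typing: ✓ — Bool -> Int -> Str -> Int -> Str
ordered: ✗ — g, h, r left unused
linear: ✗ — g, h, r left unused
affine: ✓ — g, h, f, r: no repeats, contraction unneeded
relevant: ✗ — g, h, r left unused
unrestricted: ✓ — well-typed at Bool -> Int -> Str -> Int -> Str; no restrictions here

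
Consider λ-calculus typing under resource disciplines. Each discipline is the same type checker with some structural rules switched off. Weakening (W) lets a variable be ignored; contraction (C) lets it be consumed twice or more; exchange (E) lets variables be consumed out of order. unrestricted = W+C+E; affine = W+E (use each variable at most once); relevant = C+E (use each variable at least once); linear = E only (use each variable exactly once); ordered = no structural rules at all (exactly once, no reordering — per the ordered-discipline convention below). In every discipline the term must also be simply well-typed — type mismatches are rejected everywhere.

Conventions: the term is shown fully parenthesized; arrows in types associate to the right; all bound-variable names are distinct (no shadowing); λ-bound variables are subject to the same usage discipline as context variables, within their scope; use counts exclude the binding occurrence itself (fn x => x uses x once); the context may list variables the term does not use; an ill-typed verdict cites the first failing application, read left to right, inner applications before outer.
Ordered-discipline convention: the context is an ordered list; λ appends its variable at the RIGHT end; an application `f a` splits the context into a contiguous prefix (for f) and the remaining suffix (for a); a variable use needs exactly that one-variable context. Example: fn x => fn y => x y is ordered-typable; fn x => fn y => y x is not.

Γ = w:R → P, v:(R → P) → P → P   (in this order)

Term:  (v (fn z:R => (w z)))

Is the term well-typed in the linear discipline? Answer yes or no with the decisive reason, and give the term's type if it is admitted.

yes — exactly-once usage across w, v, z; term : P → P
variable uses: w=1; v=1; z (bound)=1
uses in reading order: v, w, z
typing: ✓ — P → P
across the five disciplines: ordered ✗, linear ✓, affine ✓, relevant ✓, unrestricted ✓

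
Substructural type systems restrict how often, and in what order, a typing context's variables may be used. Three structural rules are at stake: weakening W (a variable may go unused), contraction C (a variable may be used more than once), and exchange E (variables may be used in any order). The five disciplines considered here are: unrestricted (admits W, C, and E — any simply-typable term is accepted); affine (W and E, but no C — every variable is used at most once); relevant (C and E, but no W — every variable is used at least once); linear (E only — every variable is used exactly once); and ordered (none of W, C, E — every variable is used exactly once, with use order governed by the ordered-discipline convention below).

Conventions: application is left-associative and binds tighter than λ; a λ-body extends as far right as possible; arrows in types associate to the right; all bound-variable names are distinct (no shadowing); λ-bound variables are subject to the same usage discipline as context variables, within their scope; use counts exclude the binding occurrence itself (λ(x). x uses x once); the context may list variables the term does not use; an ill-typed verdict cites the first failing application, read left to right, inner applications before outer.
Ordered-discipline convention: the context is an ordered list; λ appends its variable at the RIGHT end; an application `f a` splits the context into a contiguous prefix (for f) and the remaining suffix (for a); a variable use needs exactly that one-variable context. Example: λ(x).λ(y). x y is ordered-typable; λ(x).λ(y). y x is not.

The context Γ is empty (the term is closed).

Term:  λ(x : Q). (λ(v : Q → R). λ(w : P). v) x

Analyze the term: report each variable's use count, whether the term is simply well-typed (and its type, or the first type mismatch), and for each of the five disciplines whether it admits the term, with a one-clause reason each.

variable uses: x (λ-bound): 1×, v (λ-bound): 1×, w (λ-bound): 0×
order of uses: v, x
typing: ill-typed: an argument Q mismatches the expected Q → R
ordered: ✗ — fails simple typing
linear: ✗ — a type mismatch blocks all five
affine: ✗ — the type mismatch rejects it
relevant: ✗ — not simply typable
unrestricted: ✗ — fails simple typing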